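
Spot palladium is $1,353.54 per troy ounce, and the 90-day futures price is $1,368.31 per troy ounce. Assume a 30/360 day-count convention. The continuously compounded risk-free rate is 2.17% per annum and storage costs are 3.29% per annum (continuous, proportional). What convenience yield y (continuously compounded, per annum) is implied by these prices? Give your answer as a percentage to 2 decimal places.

F = S·e^((r+u−y)T) ⇒ (r+u−y) = ln(F/S)/T
ln(1368.31/1353.54) = 0.010853; /T ⇒ 0.043412
y = r + u − ln(F/S)/T = 0.0217 + 0.0329 − 0.043412 = 0.011188
y = 1.12%

1.12%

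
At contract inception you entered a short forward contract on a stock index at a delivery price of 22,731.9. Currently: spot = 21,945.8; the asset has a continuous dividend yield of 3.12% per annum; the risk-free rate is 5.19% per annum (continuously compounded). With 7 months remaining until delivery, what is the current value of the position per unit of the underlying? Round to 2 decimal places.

504.01

Current fair forward for the remaining 7 months: F = S·e^((r − q)·T), (r − q) = 0.0519 − 0.0312 = 0.0207
F = 21945.8 · e^(0.0207 × 7/12) = 21945.8 × 1.01214820 = 22212.4020
Value of long forward = (F − K)·e^(−rT) = (22212.4020 − 22731.9) · e^(−0.0519·7/12)
= -519.4980 × 0.97017870 = -504.01
Short position value = −(long value) = 504.01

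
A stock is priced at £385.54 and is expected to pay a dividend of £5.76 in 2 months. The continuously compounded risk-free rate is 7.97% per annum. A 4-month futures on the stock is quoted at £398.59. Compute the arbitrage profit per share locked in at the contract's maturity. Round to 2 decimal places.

PV(dividends) I = 5.76·e^(−0.0797·2/12) = 5.6840
Fair futures F* = (S − I)·e^(rT) = (385.54 − 5.6840)·e^0.026567 = 379.8560 × 1.026923 = 390.0829
Market £398.59 > fair 390.0829: forward overpriced → cash-and-carry (borrow at r, buy the stock and collect the dividends, short the forward).
Profit at T = |F_mkt − F*| = |398.59 − 390.0829| = £8.51 per share

£8.51 per share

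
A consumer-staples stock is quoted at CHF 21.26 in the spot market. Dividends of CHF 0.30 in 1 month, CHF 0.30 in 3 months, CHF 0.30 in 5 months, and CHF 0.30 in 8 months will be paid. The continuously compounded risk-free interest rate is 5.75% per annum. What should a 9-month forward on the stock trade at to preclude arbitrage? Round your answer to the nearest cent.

CHF 20.97

PV(dividends) I = 0.30·e^(−0.0575·1/12) + 0.30·e^(−0.0575·3/12) + 0.30·e^(−0.0575·5/12) + 0.30·e^(−0.0575·8/12)
I = 0.2986 + 0.2957 + 0.2929 + 0.2887 = 1.1759
F = (S − I)·e^(rT) = (21.26 − 1.1759) · e^(0.0575·9/12)
= 20.0841 · e^0.043125 = 20.0841 × 1.044068 = CHF 20.97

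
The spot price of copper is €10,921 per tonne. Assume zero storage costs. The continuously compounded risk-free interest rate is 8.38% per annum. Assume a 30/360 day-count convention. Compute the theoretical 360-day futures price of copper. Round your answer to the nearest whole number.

€11,876 per tonne

F = S·e^(rT) = 10921 · e^(0.0838 × 360/360) = 10921 · e^0.083800
= 10921 × 1.087411 = €11,876 per tonne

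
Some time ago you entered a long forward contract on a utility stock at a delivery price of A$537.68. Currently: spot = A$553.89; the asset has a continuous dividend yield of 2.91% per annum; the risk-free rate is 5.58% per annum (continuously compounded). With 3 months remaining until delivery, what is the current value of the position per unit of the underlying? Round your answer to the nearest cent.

A$19.64

Current fair forward for the remaining 3 months: F = S·e^((r − q)·T), (r − q) = 0.0558 − 0.0291 = 0.0267
F = 553.89 · e^(0.0267 × 3/12) = 553.89 × 1.006697 = 557.5994
Value of long forward = (F − K)·e^(−rT) = (557.5994 − 537.68) · e^(−0.0558·3/12)
= 19.9194 × 0.986147 = 19.64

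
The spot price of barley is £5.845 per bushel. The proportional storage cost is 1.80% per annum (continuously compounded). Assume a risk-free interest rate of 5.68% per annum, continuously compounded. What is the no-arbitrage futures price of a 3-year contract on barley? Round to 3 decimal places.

£7.315 per bushel

Net carry = r + u − y = 0.0568 + 0.0180 − 0.0000 = 0.0748
F = S·e^((r+u−y)T) = 5.845 · e^(0.0748 × 3) = 5.845 · e^0.224400
= 5.845 × 1.251572 = £7.315 per bushel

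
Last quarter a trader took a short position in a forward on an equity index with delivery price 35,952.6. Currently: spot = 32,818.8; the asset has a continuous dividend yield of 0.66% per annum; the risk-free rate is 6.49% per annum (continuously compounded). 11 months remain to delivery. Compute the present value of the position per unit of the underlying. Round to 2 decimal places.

1255.25

Current fair forward for the remaining 11 months: F = S·e^((r − q)·T), (r − q) = 0.0649 − 0.0066 = 0.0583
F = 32818.8 · e^(0.0583 × 11/12) = 32818.8 × 1.05489545 = 34620.4028
Value of long forward = (F − K)·e^(−rT) = (34620.4028 − 35952.6) · e^(−0.0649·11/12)
= -1332.1972 × 0.94224339 = -1255.25
Short position value = −(long value) = 1255.25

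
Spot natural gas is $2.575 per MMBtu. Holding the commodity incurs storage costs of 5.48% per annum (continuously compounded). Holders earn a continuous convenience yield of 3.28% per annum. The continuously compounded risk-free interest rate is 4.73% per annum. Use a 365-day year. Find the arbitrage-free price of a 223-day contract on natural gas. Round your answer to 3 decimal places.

$2.686 per MMBtu

Net carry = r + u − y = 0.0473 + 0.0548 − 0.0328 = 0.0693
F = S·e^((r+u−y)T) = 2.575 · e^(0.0693 × 223/365) = 2.575 · e^0.042339
= 2.575 × 1.043248 = $2.686 per MMBtu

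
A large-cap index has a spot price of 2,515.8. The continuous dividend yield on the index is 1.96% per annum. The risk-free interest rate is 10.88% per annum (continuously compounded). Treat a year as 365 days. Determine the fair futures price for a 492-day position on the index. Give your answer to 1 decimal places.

F = S·e^((r − q)T) = 2515.8 · e^((0.1088 − 0.0196) × 492/365)
= 2515.8 · e^0.120237 = 2515.8 × 1.127764
F = 2,837.2

2,837.2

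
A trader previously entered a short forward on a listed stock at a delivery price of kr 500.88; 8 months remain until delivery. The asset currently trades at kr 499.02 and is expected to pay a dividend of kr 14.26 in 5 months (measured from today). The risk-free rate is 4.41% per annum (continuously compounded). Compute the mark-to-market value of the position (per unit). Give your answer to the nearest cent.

PV(remaining dividends) I = 14.26·e^(−0.0441·5/12) = 14.0004
Current forward F = (S − I)·e^(rT) = (499.02 − 14.0004)·e^(0.0441·8/12) = 485.0196 × 1.029836 = 499.4906
Value (long) = (F − K)·e^(−rT) = (499.4906 − 500.88) × 0.971028 = -1.3491
Short position value = −(long value) = kr 1.35

kr 1.35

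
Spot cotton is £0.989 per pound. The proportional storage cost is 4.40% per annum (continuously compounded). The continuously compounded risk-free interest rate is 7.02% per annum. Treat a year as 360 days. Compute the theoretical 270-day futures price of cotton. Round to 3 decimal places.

Net carry = r + u − y = 0.0702 + 0.0440 − 0.0000 = 0.1142
F = S·e^((r+u−y)T) = 0.989 · e^(0.1142 × 270/360) = 0.989 · e^0.085650
= 0.989 × 1.089425 = £1.077 per pound

£1.077 per pound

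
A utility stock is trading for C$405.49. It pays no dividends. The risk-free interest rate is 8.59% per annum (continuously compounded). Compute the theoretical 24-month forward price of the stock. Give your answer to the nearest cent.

F = S·e^(rT) = 405.49 · e^(0.0859 × 24/12)
= 405.49 · e^0.171800 = 405.49 × 1.187440
F = C$481.50

C$481.50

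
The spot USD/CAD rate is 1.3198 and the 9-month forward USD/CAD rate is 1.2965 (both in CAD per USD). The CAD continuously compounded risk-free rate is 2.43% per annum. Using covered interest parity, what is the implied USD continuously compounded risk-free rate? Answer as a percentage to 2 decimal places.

F = S·e^((r_CAD − r_USD)T) ⇒ r_USD = r_CAD − ln(F/S)/T
ln(1.2965/1.3198) = -0.017812; /(9/12) = -0.023749
r_USD = 0.0243 + 0.023749 = 0.048049
r_USD = 4.80%

4.80%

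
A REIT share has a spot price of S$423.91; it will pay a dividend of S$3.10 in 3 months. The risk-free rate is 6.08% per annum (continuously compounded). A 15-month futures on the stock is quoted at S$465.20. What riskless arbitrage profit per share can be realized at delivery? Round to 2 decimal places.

S$11.11 per share

PV(dividends) I = 3.10·e^(−0.0608·3/12) = 3.0532
Fair futures F* = (S − I)·e^(rT) = (423.91 − 3.0532)·e^0.076000 = 420.8568 × 1.078963 = 454.0889
Market S$465.20 > fair 454.0889: forward overpriced → cash-and-carry (borrow at r, buy the stock and collect the dividends, short the forward).
Profit at T = |F_mkt − F*| = |465.20 − 454.0889| = S$11.11 per share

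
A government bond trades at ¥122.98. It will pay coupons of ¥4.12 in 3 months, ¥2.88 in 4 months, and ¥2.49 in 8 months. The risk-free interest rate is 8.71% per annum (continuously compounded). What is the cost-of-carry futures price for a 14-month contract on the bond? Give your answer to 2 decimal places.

PV(coupons) I = 4.12·e^(−0.0871·3/12) + 2.88·e^(−0.0871·4/12) + 2.49·e^(−0.0871·8/12)
I = 4.0313 + 2.7976 + 2.3495 = 9.1784
F = (S − I)·e^(rT) = (122.98 − 9.1784) · e^(0.0871·14/12)
= 113.8016 · e^0.101617 = 113.8016 × 1.106959 = ¥125.97

¥125.97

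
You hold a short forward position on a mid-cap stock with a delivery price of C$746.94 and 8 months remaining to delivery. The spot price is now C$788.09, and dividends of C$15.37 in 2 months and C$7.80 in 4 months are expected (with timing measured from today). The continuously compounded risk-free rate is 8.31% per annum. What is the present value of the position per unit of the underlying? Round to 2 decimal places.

-C$58.66

PV(remaining dividends) I = 15.37·e^(−0.0831·2/12) + 7.80·e^(−0.0831·4/12) = 22.7455
Current forward F = (S − I)·e^(rT) = (788.09 − 22.7455)·e^(0.0831·8/12) = 765.3445 × 1.056963 = 808.9408
Value (long) = (F − K)·e^(−rT) = (808.9408 − 746.94) × 0.946107 = 58.6594
Short position value = −(long value) = -C$58.66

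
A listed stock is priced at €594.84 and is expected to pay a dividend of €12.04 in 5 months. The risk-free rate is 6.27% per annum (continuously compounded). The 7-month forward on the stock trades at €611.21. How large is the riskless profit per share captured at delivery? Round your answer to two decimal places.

€6.38 per share

PV(dividends) I = 12.04·e^(−0.0627·5/12) = 11.7295
Fair forward F* = (S − I)·e^(rT) = (594.84 − 11.7295)·e^0.036575 = 583.1105 × 1.037252 = 604.8325
Market €611.21 > fair 604.8325: forward overpriced → cash-and-carry (borrow at r, buy the stock and collect the dividends, short the forward).
Profit at T = |F_mkt − F*| = |611.21 − 604.8325| = €6.38 per share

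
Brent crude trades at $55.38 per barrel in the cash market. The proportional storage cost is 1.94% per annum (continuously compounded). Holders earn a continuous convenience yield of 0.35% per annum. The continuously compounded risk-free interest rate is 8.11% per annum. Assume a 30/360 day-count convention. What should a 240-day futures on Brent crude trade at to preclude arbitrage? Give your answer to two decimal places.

Net carry = r + u − y = 0.0811 + 0.0194 − 0.0035 = 0.0970
F = S·e^((r+u−y)T) = 55.38 · e^(0.0970 × 240/360) = 55.38 · e^0.064667
= 55.38 × 1.066804 = $59.08 per barrel

$59.08 per barrel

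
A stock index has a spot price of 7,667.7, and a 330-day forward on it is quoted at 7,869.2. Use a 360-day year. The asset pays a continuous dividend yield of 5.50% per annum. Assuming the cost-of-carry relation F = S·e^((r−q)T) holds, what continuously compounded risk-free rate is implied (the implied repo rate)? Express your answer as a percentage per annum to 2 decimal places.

From F = S·e^((r−q)T): (r − q) = ln(F/S)/T
ln(7869.2/7667.7) = ln(1.026279) = 0.025940
(r − q) = 0.025940 / (330/360) = 0.028298
r = ln(F/S)/T + q = 0.028298 + 0.0550 = 0.083298
r = 8.33%

8.33%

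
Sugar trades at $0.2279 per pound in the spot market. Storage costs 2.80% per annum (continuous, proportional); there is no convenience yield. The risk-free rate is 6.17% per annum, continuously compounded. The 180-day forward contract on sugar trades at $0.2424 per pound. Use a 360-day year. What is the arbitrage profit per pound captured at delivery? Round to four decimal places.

Fair forward: F* = S·e^(carry·T), with carry = (r + u) = 0.0617 + 0.0280 = 0.0897
F* = 0.2279 · e^(0.0897 × 180/360) = 0.2279 · e^0.044850 = 0.2279 × 1.045871 = $0.2384
Market $0.2424 > fair $0.2384: forward overpriced → cash-and-carry (buy spot, short the forward).
At maturity, profit = |F_mkt − F*| = |0.2424 − 0.2384| = $0.0040 per pound

$0.0040 per pound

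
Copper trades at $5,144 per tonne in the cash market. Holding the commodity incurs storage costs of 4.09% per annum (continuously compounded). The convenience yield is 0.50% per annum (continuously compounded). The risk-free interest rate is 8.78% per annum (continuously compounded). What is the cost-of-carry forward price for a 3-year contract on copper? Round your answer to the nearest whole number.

Net carry = r + u − y = 0.0878 + 0.0409 − 0.0050 = 0.1237
F = S·e^((r+u−y)T) = 5144 · e^(0.1237 × 3) = 5144 · e^0.371100
= 5144 × 1.449328 = $7,455 per tonne

$7,455 per tonne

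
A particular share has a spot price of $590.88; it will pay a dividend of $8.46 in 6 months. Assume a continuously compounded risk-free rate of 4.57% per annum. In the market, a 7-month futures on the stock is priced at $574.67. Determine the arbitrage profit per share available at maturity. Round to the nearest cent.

PV(dividends) I = 8.46·e^(−0.0457·6/12) = 8.2689
Fair futures F* = (S − I)·e^(rT) = (590.88 − 8.2689)·e^0.026658 = 582.6111 × 1.027017 = 598.3515
Market $574.67 < fair 598.3515: forward underpriced → reverse cash-and-carry (short the stock, invest proceeds at r, pay the dividends, go long the forward).
Profit at T = |F_mkt − F*| = |574.67 − 598.3515| = $23.68 per share

$23.68 per share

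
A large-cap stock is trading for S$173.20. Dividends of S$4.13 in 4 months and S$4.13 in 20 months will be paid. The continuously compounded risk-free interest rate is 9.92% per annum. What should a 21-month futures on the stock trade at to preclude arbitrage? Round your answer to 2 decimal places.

S$197.12

PV(dividends) I = 4.13·e^(−0.0992·4/12) + 4.13·e^(−0.0992·20/12)
I = 3.9957 + 3.5006 = 7.4963
F = (S − I)·e^(rT) = (173.20 − 7.4963) · e^(0.0992·21/12)
= 165.7037 · e^0.173600 = 165.7037 × 1.189580 = S$197.12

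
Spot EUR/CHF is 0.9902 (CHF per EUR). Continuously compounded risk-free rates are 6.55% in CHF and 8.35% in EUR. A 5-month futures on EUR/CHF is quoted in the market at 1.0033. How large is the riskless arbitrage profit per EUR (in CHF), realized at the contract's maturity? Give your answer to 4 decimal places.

Fair futures: F* = S·e^(carry·T), with carry = (r_CHF − r_EUR) = 0.0655 − 0.0835 = -0.0180
F* = 0.9902 · e^(-0.0180 × 5/12) = 0.9902 · e^-0.007500 = 0.9902 × 0.992528 = 0.9828
Market 1.0033 > fair 0.9828: forward overpriced → cash-and-carry (buy spot, short the forward).
At maturity, profit = |F_mkt − F*| = |1.0033 − 0.9828| = 0.0205 per EUR (in CHF)

0.0205 per EUR (in CHF)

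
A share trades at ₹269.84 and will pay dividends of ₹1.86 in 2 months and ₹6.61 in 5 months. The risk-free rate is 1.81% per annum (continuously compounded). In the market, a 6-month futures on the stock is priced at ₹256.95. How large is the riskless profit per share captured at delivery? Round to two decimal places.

₹6.85 per share

PV(dividends) I = 1.86·e^(−0.0181·2/12) + 6.61·e^(−0.0181·5/12) = 8.4147
Fair futures F* = (S − I)·e^(rT) = (269.84 − 8.4147)·e^0.009050 = 261.4253 × 1.009091 = 263.8019
Market ₹256.95 < fair 263.8019: forward underpriced → reverse cash-and-carry (short the stock, invest proceeds at r, pay the dividends, go long the forward).
Profit at T = |F_mkt − F*| = |256.95 − 263.8019| = ₹6.85 per share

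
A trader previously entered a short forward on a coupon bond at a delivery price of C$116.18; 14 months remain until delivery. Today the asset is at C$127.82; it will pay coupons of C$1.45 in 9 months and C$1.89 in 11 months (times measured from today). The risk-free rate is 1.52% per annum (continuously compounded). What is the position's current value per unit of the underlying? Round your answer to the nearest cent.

PV(remaining coupons) I = 1.45·e^(−0.0152·9/12) + 1.89·e^(−0.0152·11/12) = 3.2974
Current forward F = (S − I)·e^(rT) = (127.82 − 3.2974)·e^(0.0152·14/12) = 124.5226 × 1.017892 = 126.7506
Value (long) = (F − K)·e^(−rT) = (126.7506 − 116.18) × 0.982423 = 10.3848
Short position value = −(long value) = -C$10.38

-C$10.38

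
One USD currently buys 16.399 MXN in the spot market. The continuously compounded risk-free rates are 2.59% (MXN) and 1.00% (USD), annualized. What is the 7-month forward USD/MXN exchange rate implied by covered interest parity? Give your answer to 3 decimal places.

F = S·e^((r_MXN − r_USD)T) = 16.399 · e^((0.0259 − 0.0100) × 7/12)
= 16.399 · e^0.009275 = 16.399 × 1.009318
F = 16.552 MXN per USD

16.552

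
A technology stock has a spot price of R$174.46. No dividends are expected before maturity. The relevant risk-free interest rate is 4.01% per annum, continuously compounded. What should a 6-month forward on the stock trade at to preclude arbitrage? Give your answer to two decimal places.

F = S·e^(rT) = 174.46 · e^(0.0401 × 6/12)
= 174.46 · e^0.020050 = 174.46 × 1.020252
F = R$177.99

R$177.99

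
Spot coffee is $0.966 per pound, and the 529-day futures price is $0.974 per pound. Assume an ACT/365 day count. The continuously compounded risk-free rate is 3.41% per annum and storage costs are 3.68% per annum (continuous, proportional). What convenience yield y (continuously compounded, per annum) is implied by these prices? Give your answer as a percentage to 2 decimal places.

F = S·e^((r+u−y)T) ⇒ (r+u−y) = ln(F/S)/T
ln(0.974/0.966) = 0.008247; /T ⇒ 0.005690
y = r + u − ln(F/S)/T = 0.0341 + 0.0368 − 0.005690 = 0.065210
y = 6.52%

6.52%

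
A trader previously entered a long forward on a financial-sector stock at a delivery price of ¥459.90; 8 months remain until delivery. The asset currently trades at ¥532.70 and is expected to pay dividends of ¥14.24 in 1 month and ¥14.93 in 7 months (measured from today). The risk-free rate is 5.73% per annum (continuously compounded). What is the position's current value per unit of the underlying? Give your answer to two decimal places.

PV(remaining dividends) I = 14.24·e^(−0.0573·1/12) + 14.93·e^(−0.0573·7/12) = 28.6114
Current forward F = (S − I)·e^(rT) = (532.70 − 28.6114)·e^(0.0573·8/12) = 504.0886 × 1.038939 = 523.7173
Value (long) = (F − K)·e^(−rT) = (523.7173 − 459.90) × 0.962520 = 61.4254
Value = ¥61.43

¥61.43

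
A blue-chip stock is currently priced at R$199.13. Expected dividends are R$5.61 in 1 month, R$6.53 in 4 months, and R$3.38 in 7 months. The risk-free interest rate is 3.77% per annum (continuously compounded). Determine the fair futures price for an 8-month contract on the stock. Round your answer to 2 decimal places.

PV(dividends) I = 5.61·e^(−0.0377·1/12) + 6.53·e^(−0.0377·4/12) + 3.38·e^(−0.0377·7/12)
I = 5.5924 + 6.4485 + 3.3065 = 15.3474
F = (S − I)·e^(rT) = (199.13 − 15.3474) · e^(0.0377·8/12)
= 183.7826 · e^0.025133 = 183.7826 × 1.025451 = R$188.46

R$188.46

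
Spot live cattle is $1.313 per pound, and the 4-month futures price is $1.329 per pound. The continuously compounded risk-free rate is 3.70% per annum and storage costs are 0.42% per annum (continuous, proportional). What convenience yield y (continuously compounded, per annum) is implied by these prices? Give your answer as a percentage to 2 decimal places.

F = S·e^((r+u−y)T) ⇒ (r+u−y) = ln(F/S)/T
ln(1.329/1.313) = 0.012112; /T ⇒ 0.036336
y = r + u − ln(F/S)/T = 0.0370 + 0.0042 − 0.036336 = 0.004864
y = 0.49%

0.49%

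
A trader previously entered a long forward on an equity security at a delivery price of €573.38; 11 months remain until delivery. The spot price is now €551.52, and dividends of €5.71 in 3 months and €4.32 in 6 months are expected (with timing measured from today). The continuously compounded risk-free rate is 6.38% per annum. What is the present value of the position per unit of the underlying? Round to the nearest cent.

€0.91

PV(remaining dividends) I = 5.71·e^(−0.0638·3/12) + 4.32·e^(−0.0638·6/12) = 9.8040
Current forward F = (S − I)·e^(rT) = (551.52 − 9.8040)·e^(0.0638·11/12) = 541.7160 × 1.060227 = 574.3419
Value (long) = (F − K)·e^(−rT) = (574.3419 − 573.38) × 0.943194 = 0.9073
Value = €0.91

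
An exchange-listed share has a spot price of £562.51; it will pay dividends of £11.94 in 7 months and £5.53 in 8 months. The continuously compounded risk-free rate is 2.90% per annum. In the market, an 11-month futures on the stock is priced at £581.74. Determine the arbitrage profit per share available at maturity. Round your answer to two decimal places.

£21.70 per share

PV(dividends) I = 11.94·e^(−0.0290·7/12) + 5.53·e^(−0.0290·8/12) = 17.1638
Fair futures F* = (S − I)·e^(rT) = (562.51 − 17.1638)·e^0.026583 = 545.3462 × 1.026939 = 560.0373
Market £581.74 > fair 560.0373: forward overpriced → cash-and-carry (borrow at r, buy the stock and collect the dividends, short the forward).
Profit at T = |F_mkt − F*| = |581.74 − 560.0373| = £21.70 per share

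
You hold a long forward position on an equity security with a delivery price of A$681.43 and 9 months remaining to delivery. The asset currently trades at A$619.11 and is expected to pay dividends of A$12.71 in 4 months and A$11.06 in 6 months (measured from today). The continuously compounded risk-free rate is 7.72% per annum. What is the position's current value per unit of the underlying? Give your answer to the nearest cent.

PV(remaining dividends) I = 12.71·e^(−0.0772·4/12) + 11.06·e^(−0.0772·6/12) = 23.0283
Current forward F = (S − I)·e^(rT) = (619.11 − 23.0283)·e^(0.0772·9/12) = 596.0817 × 1.059609 = 631.6135
Value (long) = (F − K)·e^(−rT) = (631.6135 − 681.43) × 0.943744 = -47.0140
Value = -A$47.01

-A$47.01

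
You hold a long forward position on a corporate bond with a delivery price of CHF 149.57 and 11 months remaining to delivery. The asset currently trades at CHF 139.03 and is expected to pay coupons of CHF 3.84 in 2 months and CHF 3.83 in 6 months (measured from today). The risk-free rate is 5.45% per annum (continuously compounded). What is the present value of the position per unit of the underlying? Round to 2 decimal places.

PV(remaining coupons) I = 3.84·e^(−0.0545·2/12) + 3.83·e^(−0.0545·6/12) = 7.5323
Current forward F = (S − I)·e^(rT) = (139.03 − 7.5323)·e^(0.0545·11/12) = 131.4977 × 1.051227 = 138.2339
Value (long) = (F − K)·e^(−rT) = (138.2339 − 149.57) × 0.951269 = -10.7837
Value = -CHF 10.78

-CHF 10.78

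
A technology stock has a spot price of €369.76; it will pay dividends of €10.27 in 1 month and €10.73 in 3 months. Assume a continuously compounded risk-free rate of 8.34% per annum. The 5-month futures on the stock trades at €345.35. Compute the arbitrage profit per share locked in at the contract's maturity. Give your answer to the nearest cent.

€16.05 per share

PV(dividends) I = 10.27·e^(−0.0834·1/12) + 10.73·e^(−0.0834·3/12) = 20.7075
Fair futures F* = (S − I)·e^(rT) = (369.76 − 20.7075)·e^0.034750 = 349.0525 × 1.035361 = 361.3953
Market €345.35 < fair 361.3953: forward underpriced → reverse cash-and-carry (short the stock, invest proceeds at r, pay the dividends, go long the forward).
Profit at T = |F_mkt − F*| = |345.35 − 361.3953| = €16.05 per share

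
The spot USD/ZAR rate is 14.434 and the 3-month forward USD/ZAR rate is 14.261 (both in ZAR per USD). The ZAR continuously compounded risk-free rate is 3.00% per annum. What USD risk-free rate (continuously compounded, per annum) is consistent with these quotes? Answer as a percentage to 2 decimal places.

F = S·e^((r_ZAR − r_USD)T) ⇒ r_USD = r_ZAR − ln(F/S)/T
ln(14.261/14.434) = -0.012058; /(3/12) = -0.048232
r_USD = 0.0300 + 0.048232 = 0.078232
r_USD = 7.82%

7.82%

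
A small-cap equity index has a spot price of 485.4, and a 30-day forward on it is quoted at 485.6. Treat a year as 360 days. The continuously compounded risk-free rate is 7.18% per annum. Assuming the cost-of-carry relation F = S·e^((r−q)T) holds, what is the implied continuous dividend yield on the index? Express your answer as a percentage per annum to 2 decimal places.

6.69%

From F = S·e^((r−q)T): (r − q) = ln(F/S)/T
ln(485.6/485.4) = ln(1.000412) = 0.000412
(r − q) = 0.000412 / (30/360) = 0.004944
q = r − ln(F/S)/T = 0.0718 − 0.004944 = 0.066856
q = 6.69%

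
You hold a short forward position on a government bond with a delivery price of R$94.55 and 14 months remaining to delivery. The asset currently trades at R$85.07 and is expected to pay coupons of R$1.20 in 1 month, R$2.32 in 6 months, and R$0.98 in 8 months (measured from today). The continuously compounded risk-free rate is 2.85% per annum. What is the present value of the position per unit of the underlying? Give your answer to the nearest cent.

R$10.83

PV(remaining coupons) I = 1.20·e^(−0.0285·1/12) + 2.32·e^(−0.0285·6/12) + 0.98·e^(−0.0285·8/12) = 4.4459
Current forward F = (S − I)·e^(rT) = (85.07 − 4.4459)·e^(0.0285·14/12) = 80.6241 × 1.033809 = 83.3499
Value (long) = (F − K)·e^(−rT) = (83.3499 − 94.55) × 0.967297 = -10.8338
Short position value = −(long value) = R$10.83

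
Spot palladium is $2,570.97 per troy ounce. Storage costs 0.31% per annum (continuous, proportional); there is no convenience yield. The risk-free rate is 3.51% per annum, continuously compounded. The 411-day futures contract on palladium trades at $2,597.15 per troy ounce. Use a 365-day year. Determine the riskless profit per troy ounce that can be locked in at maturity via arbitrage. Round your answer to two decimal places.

Fair futures: F* = S·e^(carry·T), with carry = (r + u) = 0.0351 + 0.0031 = 0.0382
F* = 2570.97 · e^(0.0382 × 411/365) = 2570.97 · e^0.04301425 = 2570.97 × 1.04395277 = $2683.9713
Market $2597.15 < fair $2683.9713: forward underpriced → reverse cash-and-carry (short spot, go long the forward).
At maturity, profit = |F_mkt − F*| = |2597.15 − 2683.9713| = $86.82 per troy ounce

$86.82 per troy ounce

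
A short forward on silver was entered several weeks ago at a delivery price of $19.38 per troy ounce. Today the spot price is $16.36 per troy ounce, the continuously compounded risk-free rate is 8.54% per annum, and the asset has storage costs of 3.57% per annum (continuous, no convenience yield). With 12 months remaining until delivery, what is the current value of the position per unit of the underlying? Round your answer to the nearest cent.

Current fair forward for the remaining 12 months: F = S·e^((r + u)·T), (r + u) = 0.0854 + 0.0357 = 0.1211
F = 16.36 · e^(0.1211 × 12/12) = 16.36 × 1.128738 = 18.4662
Value of long forward = (F − K)·e^(−rT) = (18.4662 − 19.38) · e^(−0.0854·12/12)
= -0.9138 × 0.918145 = -0.84
Short position value = −(long value) = $0.84

$0.84 per troy ounce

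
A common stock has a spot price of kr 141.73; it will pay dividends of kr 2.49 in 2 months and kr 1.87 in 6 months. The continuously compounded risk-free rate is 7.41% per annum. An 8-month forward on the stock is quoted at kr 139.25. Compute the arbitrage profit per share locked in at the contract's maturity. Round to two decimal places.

PV(dividends) I = 2.49·e^(−0.0741·2/12) + 1.87·e^(−0.0741·6/12) = 4.2614
Fair forward F* = (S − I)·e^(rT) = (141.73 − 4.2614)·e^0.049400 = 137.4686 × 1.050641 = 144.4301
Market kr 139.25 < fair 144.4301: forward underpriced → reverse cash-and-carry (short the stock, invest proceeds at r, pay the dividends, go long the forward).
Profit at T = |F_mkt − F*| = |139.25 − 144.4301| = kr 5.18 per share

kr 5.18 per share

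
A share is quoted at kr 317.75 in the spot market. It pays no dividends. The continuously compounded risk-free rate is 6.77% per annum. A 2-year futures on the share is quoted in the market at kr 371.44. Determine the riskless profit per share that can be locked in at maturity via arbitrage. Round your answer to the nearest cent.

Fair futures: F* = S·e^(carry·T), with carry = r = 0.0677
F* = 317.75 · e^(0.0677 × 2) = 317.75 · e^0.135400 = 317.75 × 1.144995 = kr 363.8222
Market kr 371.44 > fair kr 363.8222: forward overpriced → cash-and-carry (buy spot, short the forward).
At maturity, profit = |F_mkt − F*| = |371.44 − 363.8222| = kr 7.62 per share

kr 7.62 per share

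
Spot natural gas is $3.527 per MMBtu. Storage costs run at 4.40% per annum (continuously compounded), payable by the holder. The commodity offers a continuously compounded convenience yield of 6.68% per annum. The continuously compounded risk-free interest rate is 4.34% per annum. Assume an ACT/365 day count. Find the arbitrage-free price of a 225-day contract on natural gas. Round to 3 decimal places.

Net carry = r + u − y = 0.0434 + 0.0440 − 0.0668 = 0.0206
F = S·e^((r+u−y)T) = 3.527 · e^(0.0206 × 225/365) = 3.527 · e^0.012699
= 3.527 × 1.012780 = $3.572 per MMBtu

$3.572 per MMBtu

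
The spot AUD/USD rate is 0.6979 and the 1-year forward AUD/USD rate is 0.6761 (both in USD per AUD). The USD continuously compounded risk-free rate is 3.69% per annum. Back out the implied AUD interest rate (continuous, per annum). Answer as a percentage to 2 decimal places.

F = S·e^((r_USD − r_AUD)T) ⇒ r_AUD = r_USD − ln(F/S)/T
ln(0.6761/0.6979) = -0.031735; /(12/12) = -0.031735
r_AUD = 0.0369 + 0.031735 = 0.068635
r_AUD = 6.86%

6.86%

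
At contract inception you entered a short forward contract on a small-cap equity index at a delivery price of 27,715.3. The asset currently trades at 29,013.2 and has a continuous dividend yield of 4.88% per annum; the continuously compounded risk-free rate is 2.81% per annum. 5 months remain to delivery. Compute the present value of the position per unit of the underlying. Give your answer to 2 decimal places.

-1036.53

Current fair forward for the remaining 5 months: F = S·e^((r − q)·T), (r − q) = 0.0281 − 0.0488 = -0.0207
F = 29013.2 · e^(-0.0207 × 5/12) = 29013.2 × 0.99141209 = 28764.0372
Value of long forward = (F − K)·e^(−rT) = (28764.0372 − 27715.3) · e^(−0.0281·5/12)
= 1048.7372 × 0.98835994 = 1036.53
Short position value = −(long value) = -1036.53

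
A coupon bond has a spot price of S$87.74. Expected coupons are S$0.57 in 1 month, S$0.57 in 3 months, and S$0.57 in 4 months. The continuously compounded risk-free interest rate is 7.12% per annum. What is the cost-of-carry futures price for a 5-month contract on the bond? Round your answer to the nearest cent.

PV(coupons) I = 0.57·e^(−0.0712·1/12) + 0.57·e^(−0.0712·3/12) + 0.57·e^(−0.0712·4/12)
I = 0.5666 + 0.5599 + 0.5566 = 1.6831
F = (S − I)·e^(rT) = (87.74 − 1.6831) · e^(0.0712·5/12)
= 86.0569 · e^0.029667 = 86.0569 × 1.030111 = S$88.65

S$88.65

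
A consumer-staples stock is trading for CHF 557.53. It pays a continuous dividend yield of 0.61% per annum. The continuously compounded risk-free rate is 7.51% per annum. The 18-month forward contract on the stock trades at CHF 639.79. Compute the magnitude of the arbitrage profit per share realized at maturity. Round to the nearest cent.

CHF 21.46 per share

Fair forward: F* = S·e^(carry·T), with carry = (r − q) = 0.0751 − 0.0061 = 0.0690
F* = 557.53 · e^(0.0690 × 18/12) = 557.53 · e^0.103500 = 557.53 × 1.109046 = CHF 618.3264
Market CHF 639.79 > fair CHF 618.3264: forward overpriced → cash-and-carry (buy spot, short the forward).
At maturity, profit = |F_mkt − F*| = |639.79 − 618.3264| = CHF 21.46 per share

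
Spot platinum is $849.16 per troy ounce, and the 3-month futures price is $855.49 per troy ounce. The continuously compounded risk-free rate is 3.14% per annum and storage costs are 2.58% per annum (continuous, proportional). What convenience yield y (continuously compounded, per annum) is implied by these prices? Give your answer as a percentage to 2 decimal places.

2.75%

F = S·e^((r+u−y)T) ⇒ (r+u−y) = ln(F/S)/T
ln(855.49/849.16) = 0.007427; /T ⇒ 0.029708
y = r + u − ln(F/S)/T = 0.0314 + 0.0258 − 0.029708 = 0.027492
y = 2.75%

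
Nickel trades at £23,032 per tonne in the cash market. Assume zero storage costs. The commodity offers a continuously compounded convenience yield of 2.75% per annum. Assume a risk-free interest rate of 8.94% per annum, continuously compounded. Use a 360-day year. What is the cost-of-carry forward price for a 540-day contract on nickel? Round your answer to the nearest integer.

Net carry = r + u − y = 0.0894 + 0.0000 − 0.0275 = 0.0619
F = S·e^((r+u−y)T) = 23032 · e^(0.0619 × 540/360) = 23032 · e^0.092850
= 23032 × 1.097297 = £25,273 per tonne

£25,273 per tonne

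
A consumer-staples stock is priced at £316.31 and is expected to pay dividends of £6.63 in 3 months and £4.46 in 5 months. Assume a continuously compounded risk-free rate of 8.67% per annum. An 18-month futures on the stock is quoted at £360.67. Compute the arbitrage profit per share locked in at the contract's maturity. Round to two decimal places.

PV(dividends) I = 6.63·e^(−0.0867·3/12) + 4.46·e^(−0.0867·5/12) = 10.7896
Fair futures F* = (S − I)·e^(rT) = (316.31 − 10.7896)·e^0.130050 = 305.5204 × 1.138885 = 347.9526
Market £360.67 > fair 347.9526: forward overpriced → cash-and-carry (borrow at r, buy the stock and collect the dividends, short the forward).
Profit at T = |F_mkt − F*| = |360.67 − 347.9526| = £12.72 per share

£12.72 per share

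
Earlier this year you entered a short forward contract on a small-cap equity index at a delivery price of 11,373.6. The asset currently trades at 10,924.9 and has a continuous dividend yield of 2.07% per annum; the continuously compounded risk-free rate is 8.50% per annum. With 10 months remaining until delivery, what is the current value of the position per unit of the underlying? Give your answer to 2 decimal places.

Current fair forward for the remaining 10 months: F = S·e^((r − q)·T), (r − q) = 0.0850 − 0.0207 = 0.0643
F = 10924.9 · e^(0.0643 × 10/12) = 10924.9 × 1.05504491 = 11526.2601
Value of long forward = (F − K)·e^(−rT) = (11526.2601 − 11373.6) · e^(−0.0850·10/12)
= 152.6601 × 0.93161715 = 142.22
Short position value = −(long value) = -142.22

-142.22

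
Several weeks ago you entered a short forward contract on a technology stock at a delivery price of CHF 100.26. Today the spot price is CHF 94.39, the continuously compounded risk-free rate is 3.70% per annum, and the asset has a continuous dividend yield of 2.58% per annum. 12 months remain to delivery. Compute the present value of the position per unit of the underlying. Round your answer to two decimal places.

CHF 4.63

Current fair forward for the remaining 12 months: F = S·e^((r − q)·T), (r − q) = 0.0370 − 0.0258 = 0.0112
F = 94.39 · e^(0.0112 × 12/12) = 94.39 × 1.011263 = 95.4531
Value of long forward = (F − K)·e^(−rT) = (95.4531 − 100.26) · e^(−0.0370·12/12)
= -4.8069 × 0.963676 = -4.63
Short position value = −(long value) = CHF 4.63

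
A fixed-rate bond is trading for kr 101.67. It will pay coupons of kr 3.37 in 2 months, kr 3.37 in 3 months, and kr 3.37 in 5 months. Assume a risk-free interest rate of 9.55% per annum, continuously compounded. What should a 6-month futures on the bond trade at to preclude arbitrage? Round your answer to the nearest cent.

PV(coupons) I = 3.37·e^(−0.0955·2/12) + 3.37·e^(−0.0955·3/12) + 3.37·e^(−0.0955·5/12)
I = 3.3168 + 3.2905 + 3.2385 = 9.8458
F = (S − I)·e^(rT) = (101.67 − 9.8458) · e^(0.0955·6/12)
= 91.8242 · e^0.047750 = 91.8242 × 1.048908 = kr 96.32

kr 96.32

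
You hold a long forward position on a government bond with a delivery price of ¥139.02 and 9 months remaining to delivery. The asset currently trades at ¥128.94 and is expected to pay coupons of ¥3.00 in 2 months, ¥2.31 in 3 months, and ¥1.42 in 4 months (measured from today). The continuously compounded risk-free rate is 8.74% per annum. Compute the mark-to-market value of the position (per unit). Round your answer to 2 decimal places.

PV(remaining coupons) I = 3.00·e^(−0.0874·2/12) + 2.31·e^(−0.0874·3/12) + 1.42·e^(−0.0874·4/12) = 6.5959
Current forward F = (S − I)·e^(rT) = (128.94 − 6.5959)·e^(0.0874·9/12) = 122.3441 × 1.067746 = 130.6324
Value (long) = (F − K)·e^(−rT) = (130.6324 − 139.02) × 0.936552 = -7.8554
Value = -¥7.86

-¥7.86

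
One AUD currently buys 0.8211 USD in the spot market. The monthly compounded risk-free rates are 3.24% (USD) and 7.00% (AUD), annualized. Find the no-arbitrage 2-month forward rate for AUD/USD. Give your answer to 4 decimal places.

0.8160

By covered interest parity, F = S · (1+r_USD/12)^(12T) / (1+r_AUD/12)^(12T)
= 0.8211 × 1.005407 / 1.011701 = 0.8211 × 0.993779
F = 0.8160 USD per AUD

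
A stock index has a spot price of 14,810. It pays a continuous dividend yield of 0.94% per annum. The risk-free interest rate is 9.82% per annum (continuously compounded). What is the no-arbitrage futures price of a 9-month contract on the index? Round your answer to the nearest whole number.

F = S·e^((r − q)T) = 14810 · e^((0.0982 − 0.0094) × 9/12)
= 14810 · e^0.066600 = 14810 × 1.068868
F = 15,830

15,830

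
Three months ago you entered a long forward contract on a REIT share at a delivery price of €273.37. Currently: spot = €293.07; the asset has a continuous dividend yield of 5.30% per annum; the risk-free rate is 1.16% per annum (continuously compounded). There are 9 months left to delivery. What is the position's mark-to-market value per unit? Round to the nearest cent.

Current fair forward for the remaining 9 months: F = S·e^((r − q)·T), (r − q) = 0.0116 − 0.0530 = -0.0414
F = 293.07 · e^(-0.0414 × 9/12) = 293.07 × 0.969427 = 284.1100
Value of long forward = (F − K)·e^(−rT) = (284.1100 − 273.37) · e^(−0.0116·9/12)
= 10.7400 × 0.991338 = 10.65

€10.65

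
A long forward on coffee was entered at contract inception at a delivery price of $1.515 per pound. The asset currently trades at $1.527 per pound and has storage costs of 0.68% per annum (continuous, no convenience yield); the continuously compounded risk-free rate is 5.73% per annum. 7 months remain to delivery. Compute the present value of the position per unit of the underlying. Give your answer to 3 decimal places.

$0.068 per pound

Current fair forward for the remaining 7 months: F = S·e^((r + u)·T), (r + u) = 0.0573 + 0.0068 = 0.0641
F = 1.527 · e^(0.0641 × 7/12) = 1.527 × 1.038100 = 1.5852
Value of long forward = (F − K)·e^(−rT) = (1.5852 − 1.515) · e^(−0.0573·7/12)
= 0.0702 × 0.967127 = 0.068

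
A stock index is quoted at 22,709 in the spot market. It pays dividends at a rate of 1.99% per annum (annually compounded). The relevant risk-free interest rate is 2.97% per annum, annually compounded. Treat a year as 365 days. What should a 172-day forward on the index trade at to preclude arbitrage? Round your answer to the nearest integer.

F = S · (1+r)^T / (1+q)^T
= 22709 × 1.013887 / 1.009329 = 22709 × 1.004516
F = 22,812

22,812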